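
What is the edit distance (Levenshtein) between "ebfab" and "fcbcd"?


Computing edit distance: "ebfab" -> "fcbcd"
DP table:
           f    c    b    c    d
      0    1    2    3    4    5
  e   1    1    2    3    4    5
  b   2    2    2    2    3    4
  f   3    2    3    3    3    4
  a   4    3    3    4    4    4
  b   5    4    4    3    4    5
Edit distance = dp[5][5] = 5

5


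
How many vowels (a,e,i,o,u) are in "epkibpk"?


Input: epkibpk
Checking each character:
  'e' at position 0: vowel (running total: 1)
  'p' at position 1: consonant
  'k' at position 2: consonant
  'i' at position 3: vowel (running total: 2)
  'b' at position 4: consonant
  'p' at position 5: consonant
  'k' at position 6: consonant
Total vowels: 2

2


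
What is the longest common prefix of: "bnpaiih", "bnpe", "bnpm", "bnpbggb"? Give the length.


Words: bnpaiih, bnpe, bnpm, bnpbggb
  Position 0: all 'b' => match
  Position 1: all 'n' => match
  Position 2: all 'p' => match
  Position 3: ('a', 'e', 'm', 'b') => mismatch, stop
LCP = "bnp" (length 3)

3


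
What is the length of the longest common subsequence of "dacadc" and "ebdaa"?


LCS of "dacadc" and "ebdaa"
DP table:
           e    b    d    a    a
      0    0    0    0    0    0
  d   0    0    0    1    1    1
  a   0    0    0    1    2    2
  c   0    0    0    1    2    2
  a   0    0    0    1    2    3
  d   0    0    0    1    2    3
  c   0    0    0    1    2    3
LCS length = dp[6][5] = 3

3


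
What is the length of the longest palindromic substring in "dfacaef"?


Input: "dfacaef"
Checking substrings for palindromes:
  [2:5] "aca" (len 3) => palindrome
Longest palindromic substring: "aca" with length 3

3


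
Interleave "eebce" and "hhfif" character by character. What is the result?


Interleaving "eebce" and "hhfif":
  Position 0: 'e' from first, 'h' from second => "eh"
  Position 1: 'e' from first, 'h' from second => "eh"
  Position 2: 'b' from first, 'f' from second => "bf"
  Position 3: 'c' from first, 'i' from second => "ci"
  Position 4: 'e' from first, 'f' from second => "ef"
Result: ehehbfcief

ehehbfcief


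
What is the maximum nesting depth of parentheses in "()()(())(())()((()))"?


Input: "()()(())(())()((()))"
Tracking depth:
  Position 0 '(': depth becomes 1
  Position 1 ')': depth becomes 0
  Position 2 '(': depth becomes 1
  Position 3 ')': depth becomes 0
  Position 4 '(': depth becomes 1
  Position 5 '(': depth becomes 2
  Position 6 ')': depth becomes 1
  Position 7 ')': depth becomes 0
  Position 8 '(': depth becomes 1
  Position 9 '(': depth becomes 2
  Position 10 ')': depth becomes 1
  Position 11 ')': depth becomes 0
  Position 12 '(': depth becomes 1
  Position 13 ')': depth becomes 0
  Position 14 '(': depth becomes 1
  Position 15 '(': depth becomes 2
  Position 16 '(': depth becomes 3
  Position 17 ')': depth becomes 2
  Position 18 ')': depth becomes 1
  Position 19 ')': depth becomes 0
Maximum depth reached: 3

3


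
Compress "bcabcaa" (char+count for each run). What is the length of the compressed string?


Input: bcabcaa
Runs:
  'b' x 1 => "b1"
  'c' x 1 => "c1"
  'a' x 1 => "a1"
  'b' x 1 => "b1"
  'c' x 1 => "c1"
  'a' x 2 => "a2"
Compressed: "b1c1a1b1c1a2"
Compressed length: 12

12


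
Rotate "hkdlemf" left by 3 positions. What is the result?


Input: "hkdlemf", rotate left by 3
First 3 characters: "hkd"
Remaining characters: "lemf"
Concatenate remaining + first: "lemf" + "hkd" = "lemfhkd"

lemfhkd


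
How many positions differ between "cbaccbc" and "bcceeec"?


Comparing "cbaccbc" and "bcceeec" position by position:
  Position 0: 'c' vs 'b' => DIFFER
  Position 1: 'b' vs 'c' => DIFFER
  Position 2: 'a' vs 'c' => DIFFER
  Position 3: 'c' vs 'e' => DIFFER
  Position 4: 'c' vs 'e' => DIFFER
  Position 5: 'b' vs 'e' => DIFFER
  Position 6: 'c' vs 'c' => same
Positions that differ: 6

6


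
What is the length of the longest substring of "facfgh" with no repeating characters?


Input: "facfgh"
Sliding window (track last position of each char):
  Position 0 ('f'): window [0,0] length 1 -- new best
  Position 1 ('a'): window [0,1] length 2 -- new best
  Position 2 ('c'): window [0,2] length 3 -- new best
  Position 3 ('f'): repeat (last at 0), move window start to 1
  Position 3 ('f'): window [1,3] length 3
  Position 4 ('g'): window [1,4] length 4 -- new best
  Position 5 ('h'): window [1,5] length 5 -- new best
Longest substring with no repeats: "acfgh" with length 5

5


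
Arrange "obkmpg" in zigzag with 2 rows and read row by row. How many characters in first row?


Zigzag "obkmpg" into 2 rows:
Placing characters:
  'o' => row 0
  'b' => row 1
  'k' => row 0
  'm' => row 1
  'p' => row 0
  'g' => row 1
Rows:
  Row 0: "okp"
  Row 1: "bmg"
First row length: 3

3


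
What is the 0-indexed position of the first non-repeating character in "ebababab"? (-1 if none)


Input: ebababab
Character frequencies:
  'a': 3
  'b': 4
  'e': 1
Scanning left to right for freq == 1:
  Position 0 ('e'): unique! => answer = 0

0


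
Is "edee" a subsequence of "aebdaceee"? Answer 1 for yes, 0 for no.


Check if "edee" is a subsequence of "aebdaceee"
Greedy scan:
  Position 0 ('a'): no match needed
  Position 1 ('e'): matches sub[0] = 'e'
  Position 2 ('b'): no match needed
  Position 3 ('d'): matches sub[1] = 'd'
  Position 4 ('a'): no match needed
  Position 5 ('c'): no match needed
  Position 6 ('e'): matches sub[2] = 'e'
  Position 7 ('e'): matches sub[3] = 'e'
  Position 8 ('e'): no match needed
All 4 characters matched => is a subsequence

1


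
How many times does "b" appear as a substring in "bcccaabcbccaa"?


Searching for "b" in "bcccaabcbccaa"
Scanning each position:
  Position 0: "b" => MATCH
  Position 1: "c" => no
  Position 2: "c" => no
  Position 3: "c" => no
  Position 4: "a" => no
  Position 5: "a" => no
  Position 6: "b" => MATCH
  Position 7: "c" => no
  Position 8: "b" => MATCH
  Position 9: "c" => no
  Position 10: "c" => no
  Position 11: "a" => no
  Position 12: "a" => no
Total occurrences: 3

3


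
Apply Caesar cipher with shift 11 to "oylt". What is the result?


Caesar cipher: shift "oylt" by 11
  'o' (pos 14) + 11 = pos 25 = 'z'
  'y' (pos 24) + 11 = pos 9 = 'j'
  'l' (pos 11) + 11 = pos 22 = 'w'
  't' (pos 19) + 11 = pos 4 = 'e'
Result: zjwe

zjwe


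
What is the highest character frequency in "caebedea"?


Input: caebedea
Character counts:
  'a': 2
  'b': 1
  'c': 1
  'd': 1
  'e': 3
Maximum frequency: 3

3


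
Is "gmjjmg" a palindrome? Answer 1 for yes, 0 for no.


Input: gmjjmg
Reversed: gmjjmg
  Compare pos 0 ('g') with pos 5 ('g'): match
  Compare pos 1 ('m') with pos 4 ('m'): match
  Compare pos 2 ('j') with pos 3 ('j'): match
Result: palindrome

1


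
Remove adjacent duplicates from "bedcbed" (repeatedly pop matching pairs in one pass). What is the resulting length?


Input: bedcbed
Stack-based adjacent duplicate removal:
  Read 'b': push. Stack: b
  Read 'e': push. Stack: be
  Read 'd': push. Stack: bed
  Read 'c': push. Stack: bedc
  Read 'b': push. Stack: bedcb
  Read 'e': push. Stack: bedcbe
  Read 'd': push. Stack: bedcbed
Final stack: "bedcbed" (length 7)

7


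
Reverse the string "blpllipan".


Input: blpllipan
Reading characters right to left:
  Position 8: 'n'
  Position 7: 'a'
  Position 6: 'p'
  Position 5: 'i'
  Position 4: 'l'
  Position 3: 'l'
  Position 2: 'p'
  Position 1: 'l'
  Position 0: 'b'
Reversed: napillplb

napillplb


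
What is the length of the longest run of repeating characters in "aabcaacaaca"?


Input: "aabcaacaaca"
Scanning for longest run:
  Position 1 ('a'): continues run of 'a', length=2
  Position 2 ('b'): new char, reset run to 1
  Position 3 ('c'): new char, reset run to 1
  Position 4 ('a'): new char, reset run to 1
  Position 5 ('a'): continues run of 'a', length=2
  Position 6 ('c'): new char, reset run to 1
  Position 7 ('a'): new char, reset run to 1
  Position 8 ('a'): continues run of 'a', length=2
  Position 9 ('c'): new char, reset run to 1
  Position 10 ('a'): new char, reset run to 1
Longest run: 'a' with length 2

2


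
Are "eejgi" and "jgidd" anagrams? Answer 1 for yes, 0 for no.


Strings: "eejgi", "jgidd"
Sorted first:  eegij
Sorted second: ddgij
Differ at position 0: 'e' vs 'd' => not anagrams

0


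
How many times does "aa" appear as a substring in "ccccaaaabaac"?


Searching for "aa" in "ccccaaaabaac"
Scanning each position:
  Position 0: "cc" => no
  Position 1: "cc" => no
  Position 2: "cc" => no
  Position 3: "ca" => no
  Position 4: "aa" => MATCH
  Position 5: "aa" => MATCH
  Position 6: "aa" => MATCH
  Position 7: "ab" => no
  Position 8: "ba" => no
  Position 9: "aa" => MATCH
  Position 10: "ac" => no
Total occurrences: 4

4


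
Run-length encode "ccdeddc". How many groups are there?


Input: ccdeddc
Scanning for consecutive runs:
  Group 1: 'c' x 2 (positions 0-1)
  Group 2: 'd' x 1 (positions 2-2)
  Group 3: 'e' x 1 (positions 3-3)
  Group 4: 'd' x 2 (positions 4-5)
  Group 5: 'c' x 1 (positions 6-6)
Total groups: 5

5


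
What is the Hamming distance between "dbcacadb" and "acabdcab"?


Comparing "dbcacadb" and "acabdcab" position by position:
  Position 0: 'd' vs 'a' => differ
  Position 1: 'b' vs 'c' => differ
  Position 2: 'c' vs 'a' => differ
  Position 3: 'a' vs 'b' => differ
  Position 4: 'c' vs 'd' => differ
  Position 5: 'a' vs 'c' => differ
  Position 6: 'd' vs 'a' => differ
  Position 7: 'b' vs 'b' => same
Total differences (Hamming distance): 7

7


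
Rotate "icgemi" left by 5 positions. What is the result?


Input: "icgemi", rotate left by 5
First 5 characters: "icgem"
Remaining characters: "i"
Concatenate remaining + first: "i" + "icgem" = "iicgem"

iicgem


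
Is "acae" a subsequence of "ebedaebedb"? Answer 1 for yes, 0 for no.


Check if "acae" is a subsequence of "ebedaebedb"
Greedy scan:
  Position 0 ('e'): no match needed
  Position 1 ('b'): no match needed
  Position 2 ('e'): no match needed
  Position 3 ('d'): no match needed
  Position 4 ('a'): matches sub[0] = 'a'
  Position 5 ('e'): no match needed
  Position 6 ('b'): no match needed
  Position 7 ('e'): no match needed
  Position 8 ('d'): no match needed
  Position 9 ('b'): no match needed
Only matched 1/4 characters => not a subsequence

0


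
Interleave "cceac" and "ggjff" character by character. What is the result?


Interleaving "cceac" and "ggjff":
  Position 0: 'c' from first, 'g' from second => "cg"
  Position 1: 'c' from first, 'g' from second => "cg"
  Position 2: 'e' from first, 'j' from second => "ej"
  Position 3: 'a' from first, 'f' from second => "af"
  Position 4: 'c' from first, 'f' from second => "cf"
Result: cgcgejafcf

cgcgejafcf


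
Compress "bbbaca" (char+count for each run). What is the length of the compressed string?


Input: bbbaca
Runs:
  'b' x 3 => "b3"
  'a' x 1 => "a1"
  'c' x 1 => "c1"
  'a' x 1 => "a1"
Compressed: "b3a1c1a1"
Compressed length: 8

8


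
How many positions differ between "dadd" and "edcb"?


Comparing "dadd" and "edcb" position by position:
  Position 0: 'd' vs 'e' => DIFFER
  Position 1: 'a' vs 'd' => DIFFER
  Position 2: 'd' vs 'c' => DIFFER
  Position 3: 'd' vs 'b' => DIFFER
Positions that differ: 4

4


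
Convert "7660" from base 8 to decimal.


Input: "7660" in base 8
Positional expansion:
  Digit '7' (value 7) x 8^3 = 3584
  Digit '6' (value 6) x 8^2 = 384
  Digit '6' (value 6) x 8^1 = 48
  Digit '0' (value 0) x 8^0 = 0
Sum = 4016

4016


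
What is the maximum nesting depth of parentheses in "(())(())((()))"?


Input: "(())(())((()))"
Tracking depth:
  Position 0 '(': depth becomes 1
  Position 1 '(': depth becomes 2
  Position 2 ')': depth becomes 1
  Position 3 ')': depth becomes 0
  Position 4 '(': depth becomes 1
  Position 5 '(': depth becomes 2
  Position 6 ')': depth becomes 1
  Position 7 ')': depth becomes 0
  Position 8 '(': depth becomes 1
  Position 9 '(': depth becomes 2
  Position 10 '(': depth becomes 3
  Position 11 ')': depth becomes 2
  Position 12 ')': depth becomes 1
  Position 13 ')': depth becomes 0
Maximum depth reached: 3

3


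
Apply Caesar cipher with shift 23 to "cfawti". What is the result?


Caesar cipher: shift "cfawti" by 23
  'c' (pos 2) + 23 = pos 25 = 'z'
  'f' (pos 5) + 23 = pos 2 = 'c'
  'a' (pos 0) + 23 = pos 23 = 'x'
  'w' (pos 22) + 23 = pos 19 = 't'
  't' (pos 19) + 23 = pos 16 = 'q'
  'i' (pos 8) + 23 = pos 5 = 'f'
Result: zcxtqf

zcxtqf


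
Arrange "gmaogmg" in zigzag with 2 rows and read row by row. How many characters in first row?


Zigzag "gmaogmg" into 2 rows:
Placing characters:
  'g' => row 0
  'm' => row 1
  'a' => row 0
  'o' => row 1
  'g' => row 0
  'm' => row 1
  'g' => row 0
Rows:
  Row 0: "gagg"
  Row 1: "mom"
First row length: 4

4


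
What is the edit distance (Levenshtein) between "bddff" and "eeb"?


Computing edit distance: "bddff" -> "eeb"
DP table:
           e    e    b
      0    1    2    3
  b   1    1    2    2
  d   2    2    2    3
  d   3    3    3    3
  f   4    4    4    4
  f   5    5    5    5
Edit distance = dp[5][3] = 5

5


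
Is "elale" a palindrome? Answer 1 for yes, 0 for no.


Input: elale
Reversed: elale
  Compare pos 0 ('e') with pos 4 ('e'): match
  Compare pos 1 ('l') with pos 3 ('l'): match
Result: palindrome

1


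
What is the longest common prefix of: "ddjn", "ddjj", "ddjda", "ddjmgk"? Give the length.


Words: ddjn, ddjj, ddjda, ddjmgk
  Position 0: all 'd' => match
  Position 1: all 'd' => match
  Position 2: all 'j' => match
  Position 3: ('n', 'j', 'd', 'm') => mismatch, stop
LCP = "ddj" (length 3)

3


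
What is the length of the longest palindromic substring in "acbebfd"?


Input: "acbebfd"
Checking substrings for palindromes:
  [2:5] "beb" (len 3) => palindrome
Longest palindromic substring: "beb" with length 3

3


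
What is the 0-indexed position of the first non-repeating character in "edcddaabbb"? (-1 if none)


Input: edcddaabbb
Character frequencies:
  'a': 2
  'b': 3
  'c': 1
  'd': 3
  'e': 1
Scanning left to right for freq == 1:
  Position 0 ('e'): unique! => answer = 0

0


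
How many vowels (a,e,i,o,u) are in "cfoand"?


Input: cfoand
Checking each character:
  'c' at position 0: consonant
  'f' at position 1: consonant
  'o' at position 2: vowel (running total: 1)
  'a' at position 3: vowel (running total: 2)
  'n' at position 4: consonant
  'd' at position 5: consonant
Total vowels: 2

2


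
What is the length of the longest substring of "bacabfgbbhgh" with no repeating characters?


Input: "bacabfgbbhgh"
Sliding window (track last position of each char):
  Position 0 ('b'): window [0,0] length 1 -- new best
  Position 1 ('a'): window [0,1] length 2 -- new best
  Position 2 ('c'): window [0,2] length 3 -- new best
  Position 3 ('a'): repeat (last at 1), move window start to 2
  Position 3 ('a'): window [2,3] length 2
  Position 4 ('b'): window [2,4] length 3
  Position 5 ('f'): window [2,5] length 4 -- new best
  Position 6 ('g'): window [2,6] length 5 -- new best
  Position 7 ('b'): repeat (last at 4), move window start to 5
  Position 7 ('b'): window [5,7] length 3
  Position 8 ('b'): repeat (last at 7), move window start to 8
  Position 8 ('b'): window [8,8] length 1
  Position 9 ('h'): window [8,9] length 2
  Position 10 ('g'): window [8,10] length 3
  Position 11 ('h'): repeat (last at 9), move window start to 10
  Position 11 ('h'): window [10,11] length 2
Longest substring with no repeats: "cabfg" with length 5

5


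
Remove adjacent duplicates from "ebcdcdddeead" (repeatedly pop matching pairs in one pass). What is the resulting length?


Input: ebcdcdddeead
Stack-based adjacent duplicate removal:
  Read 'e': push. Stack: e
  Read 'b': push. Stack: eb
  Read 'c': push. Stack: ebc
  Read 'd': push. Stack: ebcd
  Read 'c': push. Stack: ebcdc
  Read 'd': push. Stack: ebcdcd
  Read 'd': matches stack top 'd' => pop. Stack: ebcdc
  Read 'd': push. Stack: ebcdcd
  Read 'e': push. Stack: ebcdcde
  Read 'e': matches stack top 'e' => pop. Stack: ebcdcd
  Read 'a': push. Stack: ebcdcda
  Read 'd': push. Stack: ebcdcdad
Final stack: "ebcdcdad" (length 8)

8


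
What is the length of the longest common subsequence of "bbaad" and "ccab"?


LCS of "bbaad" and "ccab"
DP table:
           c    c    a    b
      0    0    0    0    0
  b   0    0    0    0    1
  b   0    0    0    0    1
  a   0    0    0    1    1
  a   0    0    0    1    1
  d   0    0    0    1    1
LCS length = dp[5][4] = 1

1


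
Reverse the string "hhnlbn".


Input: hhnlbn
Reading characters right to left:
  Position 5: 'n'
  Position 4: 'b'
  Position 3: 'l'
  Position 2: 'n'
  Position 1: 'h'
  Position 0: 'h'
Reversed: nblnhh

nblnhh


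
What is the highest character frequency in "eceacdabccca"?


Input: eceacdabccca
Character counts:
  'a': 3
  'b': 1
  'c': 5
  'd': 1
  'e': 2
Maximum frequency: 5

5


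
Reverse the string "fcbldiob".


Input: fcbldiob
Reading characters right to left:
  Position 7: 'b'
  Position 6: 'o'
  Position 5: 'i'
  Position 4: 'd'
  Position 3: 'l'
  Position 2: 'b'
  Position 1: 'c'
  Position 0: 'f'
Reversed: boidlbcf

boidlbcf


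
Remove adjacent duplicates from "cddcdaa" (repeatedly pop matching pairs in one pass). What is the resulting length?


Input: cddcdaa
Stack-based adjacent duplicate removal:
  Read 'c': push. Stack: c
  Read 'd': push. Stack: cd
  Read 'd': matches stack top 'd' => pop. Stack: c
  Read 'c': matches stack top 'c' => pop. Stack: (empty)
  Read 'd': push. Stack: d
  Read 'a': push. Stack: da
  Read 'a': matches stack top 'a' => pop. Stack: d
Final stack: "d" (length 1)

1


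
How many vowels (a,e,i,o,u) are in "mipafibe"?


Input: mipafibe
Checking each character:
  'm' at position 0: consonant
  'i' at position 1: vowel (running total: 1)
  'p' at position 2: consonant
  'a' at position 3: vowel (running total: 2)
  'f' at position 4: consonant
  'i' at position 5: vowel (running total: 3)
  'b' at position 6: consonant
  'e' at position 7: vowel (running total: 4)
Total vowels: 4

4


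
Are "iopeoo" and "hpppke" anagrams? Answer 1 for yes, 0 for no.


Strings: "iopeoo", "hpppke"
Sorted first:  eiooop
Sorted second: ehkppp
Differ at position 1: 'i' vs 'h' => not anagrams

0


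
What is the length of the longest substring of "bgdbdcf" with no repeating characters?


Input: "bgdbdcf"
Sliding window (track last position of each char):
  Position 0 ('b'): window [0,0] length 1 -- new best
  Position 1 ('g'): window [0,1] length 2 -- new best
  Position 2 ('d'): window [0,2] length 3 -- new best
  Position 3 ('b'): repeat (last at 0), move window start to 1
  Position 3 ('b'): window [1,3] length 3
  Position 4 ('d'): repeat (last at 2), move window start to 3
  Position 4 ('d'): window [3,4] length 2
  Position 5 ('c'): window [3,5] length 3
  Position 6 ('f'): window [3,6] length 4 -- new best
Longest substring with no repeats: "bdcf" with length 4

4


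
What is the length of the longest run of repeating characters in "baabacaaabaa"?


Input: "baabacaaabaa"
Scanning for longest run:
  Position 1 ('a'): new char, reset run to 1
  Position 2 ('a'): continues run of 'a', length=2
  Position 3 ('b'): new char, reset run to 1
  Position 4 ('a'): new char, reset run to 1
  Position 5 ('c'): new char, reset run to 1
  Position 6 ('a'): new char, reset run to 1
  Position 7 ('a'): continues run of 'a', length=2
  Position 8 ('a'): continues run of 'a', length=3
  Position 9 ('b'): new char, reset run to 1
  Position 10 ('a'): new char, reset run to 1
  Position 11 ('a'): continues run of 'a', length=2
Longest run: 'a' with length 3

3


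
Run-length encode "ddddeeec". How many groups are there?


Input: ddddeeec
Scanning for consecutive runs:
  Group 1: 'd' x 4 (positions 0-3)
  Group 2: 'e' x 3 (positions 4-6)
  Group 3: 'c' x 1 (positions 7-7)
Total groups: 3

3


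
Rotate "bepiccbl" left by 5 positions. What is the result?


Input: "bepiccbl", rotate left by 5
First 5 characters: "bepic"
Remaining characters: "cbl"
Concatenate remaining + first: "cbl" + "bepic" = "cblbepic"

cblbepic


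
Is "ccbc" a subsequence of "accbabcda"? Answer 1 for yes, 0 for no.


Check if "ccbc" is a subsequence of "accbabcda"
Greedy scan:
  Position 0 ('a'): no match needed
  Position 1 ('c'): matches sub[0] = 'c'
  Position 2 ('c'): matches sub[1] = 'c'
  Position 3 ('b'): matches sub[2] = 'b'
  Position 4 ('a'): no match needed
  Position 5 ('b'): no match needed
  Position 6 ('c'): matches sub[3] = 'c'
  Position 7 ('d'): no match needed
  Position 8 ('a'): no match needed
All 4 characters matched => is a subsequence

1


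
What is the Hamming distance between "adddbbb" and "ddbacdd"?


Comparing "adddbbb" and "ddbacdd" position by position:
  Position 0: 'a' vs 'd' => differ
  Position 1: 'd' vs 'd' => same
  Position 2: 'd' vs 'b' => differ
  Position 3: 'd' vs 'a' => differ
  Position 4: 'b' vs 'c' => differ
  Position 5: 'b' vs 'd' => differ
  Position 6: 'b' vs 'd' => differ
Total differences (Hamming distance): 6

6


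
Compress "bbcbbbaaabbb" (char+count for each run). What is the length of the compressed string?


Input: bbcbbbaaabbb
Runs:
  'b' x 2 => "b2"
  'c' x 1 => "c1"
  'b' x 3 => "b3"
  'a' x 3 => "a3"
  'b' x 3 => "b3"
Compressed: "b2c1b3a3b3"
Compressed length: 10

10


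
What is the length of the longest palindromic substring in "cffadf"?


Input: "cffadf"
Checking substrings for palindromes:
  [1:3] "ff" (len 2) => palindrome
Longest palindromic substring: "ff" with length 2

2


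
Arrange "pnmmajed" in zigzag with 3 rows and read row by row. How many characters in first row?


Zigzag "pnmmajed" into 3 rows:
Placing characters:
  'p' => row 0
  'n' => row 1
  'm' => row 2
  'm' => row 1
  'a' => row 0
  'j' => row 1
  'e' => row 2
  'd' => row 1
Rows:
  Row 0: "pa"
  Row 1: "nmjd"
  Row 2: "me"
First row length: 2

2


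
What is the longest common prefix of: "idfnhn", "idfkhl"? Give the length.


Words: idfnhn, idfkhl
  Position 0: all 'i' => match
  Position 1: all 'd' => match
  Position 2: all 'f' => match
  Position 3: ('n', 'k') => mismatch, stop
LCP = "idf" (length 3)

3


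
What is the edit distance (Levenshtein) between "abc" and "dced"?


Computing edit distance: "abc" -> "dced"
DP table:
           d    c    e    d
      0    1    2    3    4
  a   1    1    2    3    4
  b   2    2    2    3    4
  c   3    3    2    3    4
Edit distance = dp[3][4] = 4

4


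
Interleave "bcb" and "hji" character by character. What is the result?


Interleaving "bcb" and "hji":
  Position 0: 'b' from first, 'h' from second => "bh"
  Position 1: 'c' from first, 'j' from second => "cj"
  Position 2: 'b' from first, 'i' from second => "bi"
Result: bhcjbi

bhcjbi


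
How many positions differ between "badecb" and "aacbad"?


Comparing "badecb" and "aacbad" position by position:
  Position 0: 'b' vs 'a' => DIFFER
  Position 1: 'a' vs 'a' => same
  Position 2: 'd' vs 'c' => DIFFER
  Position 3: 'e' vs 'b' => DIFFER
  Position 4: 'c' vs 'a' => DIFFER
  Position 5: 'b' vs 'd' => DIFFER
Positions that differ: 5

5


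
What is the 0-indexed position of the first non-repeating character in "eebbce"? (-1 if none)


Input: eebbce
Character frequencies:
  'b': 2
  'c': 1
  'e': 3
Scanning left to right for freq == 1:
  Position 0 ('e'): freq=3, skip
  Position 1 ('e'): freq=3, skip
  Position 2 ('b'): freq=2, skip
  Position 3 ('b'): freq=2, skip
  Position 4 ('c'): unique! => answer = 4

4


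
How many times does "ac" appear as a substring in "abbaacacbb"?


Searching for "ac" in "abbaacacbb"
Scanning each position:
  Position 0: "ab" => no
  Position 1: "bb" => no
  Position 2: "ba" => no
  Position 3: "aa" => no
  Position 4: "ac" => MATCH
  Position 5: "ca" => no
  Position 6: "ac" => MATCH
  Position 7: "cb" => no
  Position 8: "bb" => no
Total occurrences: 2

2


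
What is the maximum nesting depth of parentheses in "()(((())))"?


Input: "()(((())))"
Tracking depth:
  Position 0 '(': depth becomes 1
  Position 1 ')': depth becomes 0
  Position 2 '(': depth becomes 1
  Position 3 '(': depth becomes 2
  Position 4 '(': depth becomes 3
  Position 5 '(': depth becomes 4
  Position 6 ')': depth becomes 3
  Position 7 ')': depth becomes 2
  Position 8 ')': depth becomes 1
  Position 9 ')': depth becomes 0
Maximum depth reached: 4

4


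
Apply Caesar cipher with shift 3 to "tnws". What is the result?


Caesar cipher: shift "tnws" by 3
  't' (pos 19) + 3 = pos 22 = 'w'
  'n' (pos 13) + 3 = pos 16 = 'q'
  'w' (pos 22) + 3 = pos 25 = 'z'
  's' (pos 18) + 3 = pos 21 = 'v'
Result: wqzv

wqzv


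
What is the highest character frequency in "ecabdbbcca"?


Input: ecabdbbcca
Character counts:
  'a': 2
  'b': 3
  'c': 3
  'd': 1
  'e': 1
Maximum frequency: 3

3


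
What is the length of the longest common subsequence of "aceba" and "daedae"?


LCS of "aceba" and "daedae"
DP table:
           d    a    e    d    a    e
      0    0    0    0    0    0    0
  a   0    0    1    1    1    1    1
  c   0    0    1    1    1    1    1
  e   0    0    1    2    2    2    2
  b   0    0    1    2    2    2    2
  a   0    0    1    2    2    3    3
LCS length = dp[5][6] = 3

3


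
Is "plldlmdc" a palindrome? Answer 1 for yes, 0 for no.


Input: plldlmdc
Reversed: cdmldllp
  Compare pos 0 ('p') with pos 7 ('c'): MISMATCH
  Compare pos 1 ('l') with pos 6 ('d'): MISMATCH
  Compare pos 2 ('l') with pos 5 ('m'): MISMATCH
  Compare pos 3 ('d') with pos 4 ('l'): MISMATCH
Result: not a palindrome

0


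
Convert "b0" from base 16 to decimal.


Input: "b0" in base 16
Positional expansion:
  Digit 'b' (value 11) x 16^1 = 176
  Digit '0' (value 0) x 16^0 = 0
Sum = 176

176


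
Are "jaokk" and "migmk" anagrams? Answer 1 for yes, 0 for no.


Strings: "jaokk", "migmk"
Sorted first:  ajkko
Sorted second: gikmm
Differ at position 0: 'a' vs 'g' => not anagrams

0


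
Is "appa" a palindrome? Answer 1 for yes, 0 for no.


Input: appa
Reversed: appa
  Compare pos 0 ('a') with pos 3 ('a'): match
  Compare pos 1 ('p') with pos 2 ('p'): match
Result: palindrome

1


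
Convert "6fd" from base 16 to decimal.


Input: "6fd" in base 16
Positional expansion:
  Digit '6' (value 6) x 16^2 = 1536
  Digit 'f' (value 15) x 16^1 = 240
  Digit 'd' (value 13) x 16^0 = 13
Sum = 1789

1789


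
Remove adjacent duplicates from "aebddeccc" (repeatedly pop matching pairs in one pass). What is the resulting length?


Input: aebddeccc
Stack-based adjacent duplicate removal:
  Read 'a': push. Stack: a
  Read 'e': push. Stack: ae
  Read 'b': push. Stack: aeb
  Read 'd': push. Stack: aebd
  Read 'd': matches stack top 'd' => pop. Stack: aeb
  Read 'e': push. Stack: aebe
  Read 'c': push. Stack: aebec
  Read 'c': matches stack top 'c' => pop. Stack: aebe
  Read 'c': push. Stack: aebec
Final stack: "aebec" (length 5)

5


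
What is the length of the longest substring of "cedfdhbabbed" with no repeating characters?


Input: "cedfdhbabbed"
Sliding window (track last position of each char):
  Position 0 ('c'): window [0,0] length 1 -- new best
  Position 1 ('e'): window [0,1] length 2 -- new best
  Position 2 ('d'): window [0,2] length 3 -- new best
  Position 3 ('f'): window [0,3] length 4 -- new best
  Position 4 ('d'): repeat (last at 2), move window start to 3
  Position 4 ('d'): window [3,4] length 2
  Position 5 ('h'): window [3,5] length 3
  Position 6 ('b'): window [3,6] length 4
  Position 7 ('a'): window [3,7] length 5 -- new best
  Position 8 ('b'): repeat (last at 6), move window start to 7
  Position 8 ('b'): window [7,8] length 2
  Position 9 ('b'): repeat (last at 8), move window start to 9
  Position 9 ('b'): window [9,9] length 1
  Position 10 ('e'): window [9,10] length 2
  Position 11 ('d'): window [9,11] length 3
Longest substring with no repeats: "fdhba" with length 5

5


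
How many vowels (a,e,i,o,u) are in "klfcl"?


Input: klfcl
Checking each character:
  'k' at position 0: consonant
  'l' at position 1: consonant
  'f' at position 2: consonant
  'c' at position 3: consonant
  'l' at position 4: consonant
Total vowels: 0

0


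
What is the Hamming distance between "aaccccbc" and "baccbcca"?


Comparing "aaccccbc" and "baccbcca" position by position:
  Position 0: 'a' vs 'b' => differ
  Position 1: 'a' vs 'a' => same
  Position 2: 'c' vs 'c' => same
  Position 3: 'c' vs 'c' => same
  Position 4: 'c' vs 'b' => differ
  Position 5: 'c' vs 'c' => same
  Position 6: 'b' vs 'c' => differ
  Position 7: 'c' vs 'a' => differ
Total differences (Hamming distance): 4

4


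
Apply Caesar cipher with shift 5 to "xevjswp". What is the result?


Caesar cipher: shift "xevjswp" by 5
  'x' (pos 23) + 5 = pos 2 = 'c'
  'e' (pos 4) + 5 = pos 9 = 'j'
  'v' (pos 21) + 5 = pos 0 = 'a'
  'j' (pos 9) + 5 = pos 14 = 'o'
  's' (pos 18) + 5 = pos 23 = 'x'
  'w' (pos 22) + 5 = pos 1 = 'b'
  'p' (pos 15) + 5 = pos 20 = 'u'
Result: cjaoxbu

cjaoxbu


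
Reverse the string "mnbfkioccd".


Input: mnbfkioccd
Reading characters right to left:
  Position 9: 'd'
  Position 8: 'c'
  Position 7: 'c'
  Position 6: 'o'
  Position 5: 'i'
  Position 4: 'k'
  Position 3: 'f'
  Position 2: 'b'
  Position 1: 'n'
  Position 0: 'm'
Reversed: dccoikfbnm

dccoikfbnm


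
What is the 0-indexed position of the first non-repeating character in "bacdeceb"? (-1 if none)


Input: bacdeceb
Character frequencies:
  'a': 1
  'b': 2
  'c': 2
  'd': 1
  'e': 2
Scanning left to right for freq == 1:
  Position 0 ('b'): freq=2, skip
  Position 1 ('a'): unique! => answer = 1

1


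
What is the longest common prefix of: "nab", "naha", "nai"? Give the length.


Words: nab, naha, nai
  Position 0: all 'n' => match
  Position 1: all 'a' => match
  Position 2: ('b', 'h', 'i') => mismatch, stop
LCP = "na" (length 2)

2


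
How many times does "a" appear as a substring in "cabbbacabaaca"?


Searching for "a" in "cabbbacabaaca"
Scanning each position:
  Position 0: "c" => no
  Position 1: "a" => MATCH
  Position 2: "b" => no
  Position 3: "b" => no
  Position 4: "b" => no
  Position 5: "a" => MATCH
  Position 6: "c" => no
  Position 7: "a" => MATCH
  Position 8: "b" => no
  Position 9: "a" => MATCH
  Position 10: "a" => MATCH
  Position 11: "c" => no
  Position 12: "a" => MATCH
Total occurrences: 6

6


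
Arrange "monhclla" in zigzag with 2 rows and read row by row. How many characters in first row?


Zigzag "monhclla" into 2 rows:
Placing characters:
  'm' => row 0
  'o' => row 1
  'n' => row 0
  'h' => row 1
  'c' => row 0
  'l' => row 1
  'l' => row 0
  'a' => row 1
Rows:
  Row 0: "mncl"
  Row 1: "ohla"
First row length: 4

4


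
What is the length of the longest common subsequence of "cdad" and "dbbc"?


LCS of "cdad" and "dbbc"
DP table:
           d    b    b    c
      0    0    0    0    0
  c   0    0    0    0    1
  d   0    1    1    1    1
  a   0    1    1    1    1
  d   0    1    1    1    1
LCS length = dp[4][4] = 1

1


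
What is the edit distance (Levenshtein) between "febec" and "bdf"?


Computing edit distance: "febec" -> "bdf"
DP table:
           b    d    f
      0    1    2    3
  f   1    1    2    2
  e   2    2    2    3
  b   3    2    3    3
  e   4    3    3    4
  c   5    4    4    4
Edit distance = dp[5][3] = 4

4


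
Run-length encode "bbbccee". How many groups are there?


Input: bbbccee
Scanning for consecutive runs:
  Group 1: 'b' x 3 (positions 0-2)
  Group 2: 'c' x 2 (positions 3-4)
  Group 3: 'e' x 2 (positions 5-6)
Total groups: 3

3


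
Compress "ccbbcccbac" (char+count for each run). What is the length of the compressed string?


Input: ccbbcccbac
Runs:
  'c' x 2 => "c2"
  'b' x 2 => "b2"
  'c' x 3 => "c3"
  'b' x 1 => "b1"
  'a' x 1 => "a1"
  'c' x 1 => "c1"
Compressed: "c2b2c3b1a1c1"
Compressed length: 12

12


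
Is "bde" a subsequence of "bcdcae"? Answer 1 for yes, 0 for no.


Check if "bde" is a subsequence of "bcdcae"
Greedy scan:
  Position 0 ('b'): matches sub[0] = 'b'
  Position 1 ('c'): no match needed
  Position 2 ('d'): matches sub[1] = 'd'
  Position 3 ('c'): no match needed
  Position 4 ('a'): no match needed
  Position 5 ('e'): matches sub[2] = 'e'
All 3 characters matched => is a subsequence

1


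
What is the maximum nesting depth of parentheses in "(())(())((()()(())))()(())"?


Input: "(())(())((()()(())))()(())"
Tracking depth:
  Position 0 '(': depth becomes 1
  Position 1 '(': depth becomes 2
  Position 2 ')': depth becomes 1
  Position 3 ')': depth becomes 0
  Position 4 '(': depth becomes 1
  Position 5 '(': depth becomes 2
  Position 6 ')': depth becomes 1
  Position 7 ')': depth becomes 0
  Position 8 '(': depth becomes 1
  Position 9 '(': depth becomes 2
  Position 10 '(': depth becomes 3
  Position 11 ')': depth becomes 2
  Position 12 '(': depth becomes 3
  Position 13 ')': depth becomes 2
  Position 14 '(': depth becomes 3
  Position 15 '(': depth becomes 4
  Position 16 ')': depth becomes 3
  Position 17 ')': depth becomes 2
  Position 18 ')': depth becomes 1
  Position 19 ')': depth becomes 0
  Position 20 '(': depth becomes 1
  Position 21 ')': depth becomes 0
  Position 22 '(': depth becomes 1
  Position 23 '(': depth becomes 2
  Position 24 ')': depth becomes 1
  Position 25 ')': depth becomes 0
Maximum depth reached: 4

4


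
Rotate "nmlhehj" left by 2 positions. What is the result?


Input: "nmlhehj", rotate left by 2
First 2 characters: "nm"
Remaining characters: "lhehj"
Concatenate remaining + first: "lhehj" + "nm" = "lhehjnm"

lhehjnm


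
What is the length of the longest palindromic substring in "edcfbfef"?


Input: "edcfbfef"
Checking substrings for palindromes:
  [3:6] "fbf" (len 3) => palindrome
  [5:8] "fef" (len 3) => palindrome
Longest palindromic substring: "fbf" with length 3

3


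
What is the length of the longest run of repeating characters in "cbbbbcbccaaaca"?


Input: "cbbbbcbccaaaca"
Scanning for longest run:
  Position 1 ('b'): new char, reset run to 1
  Position 2 ('b'): continues run of 'b', length=2
  Position 3 ('b'): continues run of 'b', length=3
  Position 4 ('b'): continues run of 'b', length=4
  Position 5 ('c'): new char, reset run to 1
  Position 6 ('b'): new char, reset run to 1
  Position 7 ('c'): new char, reset run to 1
  Position 8 ('c'): continues run of 'c', length=2
  Position 9 ('a'): new char, reset run to 1
  Position 10 ('a'): continues run of 'a', length=2
  Position 11 ('a'): continues run of 'a', length=3
  Position 12 ('c'): new char, reset run to 1
  Position 13 ('a'): new char, reset run to 1
Longest run: 'b' with length 4

4


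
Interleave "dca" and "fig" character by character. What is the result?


Interleaving "dca" and "fig":
  Position 0: 'd' from first, 'f' from second => "df"
  Position 1: 'c' from first, 'i' from second => "ci"
  Position 2: 'a' from first, 'g' from second => "ag"
Result: dfciag

dfciag


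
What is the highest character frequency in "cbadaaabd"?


Input: cbadaaabd
Character counts:
  'a': 4
  'b': 2
  'c': 1
  'd': 2
Maximum frequency: 4

4


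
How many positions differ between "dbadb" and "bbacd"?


Comparing "dbadb" and "bbacd" position by position:
  Position 0: 'd' vs 'b' => DIFFER
  Position 1: 'b' vs 'b' => same
  Position 2: 'a' vs 'a' => same
  Position 3: 'd' vs 'c' => DIFFER
  Position 4: 'b' vs 'd' => DIFFER
Positions that differ: 3

3


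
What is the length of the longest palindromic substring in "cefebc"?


Input: "cefebc"
Checking substrings for palindromes:
  [1:4] "efe" (len 3) => palindrome
Longest palindromic substring: "efe" with length 3

3


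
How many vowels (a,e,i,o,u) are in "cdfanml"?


Input: cdfanml
Checking each character:
  'c' at position 0: consonant
  'd' at position 1: consonant
  'f' at position 2: consonant
  'a' at position 3: vowel (running total: 1)
  'n' at position 4: consonant
  'm' at position 5: consonant
  'l' at position 6: consonant
Total vowels: 1

1


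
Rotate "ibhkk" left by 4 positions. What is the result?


Input: "ibhkk", rotate left by 4
First 4 characters: "ibhk"
Remaining characters: "k"
Concatenate remaining + first: "k" + "ibhk" = "kibhk"

kibhk


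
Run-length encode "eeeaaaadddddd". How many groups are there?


Input: eeeaaaadddddd
Scanning for consecutive runs:
  Group 1: 'e' x 3 (positions 0-2)
  Group 2: 'a' x 4 (positions 3-6)
  Group 3: 'd' x 6 (positions 7-12)
Total groups: 3

3


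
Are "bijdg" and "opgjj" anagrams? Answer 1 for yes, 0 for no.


Strings: "bijdg", "opgjj"
Sorted first:  bdgij
Sorted second: gjjop
Differ at position 0: 'b' vs 'g' => not anagrams

0


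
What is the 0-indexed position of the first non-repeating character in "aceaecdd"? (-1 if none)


Input: aceaecdd
Character frequencies:
  'a': 2
  'c': 2
  'd': 2
  'e': 2
Scanning left to right for freq == 1:
  Position 0 ('a'): freq=2, skip
  Position 1 ('c'): freq=2, skip
  Position 2 ('e'): freq=2, skip
  Position 3 ('a'): freq=2, skip
  Position 4 ('e'): freq=2, skip
  Position 5 ('c'): freq=2, skip
  Position 6 ('d'): freq=2, skip
  Position 7 ('d'): freq=2, skip
  No unique character found => answer = -1

-1


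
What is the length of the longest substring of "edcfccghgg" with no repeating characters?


Input: "edcfccghgg"
Sliding window (track last position of each char):
  Position 0 ('e'): window [0,0] length 1 -- new best
  Position 1 ('d'): window [0,1] length 2 -- new best
  Position 2 ('c'): window [0,2] length 3 -- new best
  Position 3 ('f'): window [0,3] length 4 -- new best
  Position 4 ('c'): repeat (last at 2), move window start to 3
  Position 4 ('c'): window [3,4] length 2
  Position 5 ('c'): repeat (last at 4), move window start to 5
  Position 5 ('c'): window [5,5] length 1
  Position 6 ('g'): window [5,6] length 2
  Position 7 ('h'): window [5,7] length 3
  Position 8 ('g'): repeat (last at 6), move window start to 7
  Position 8 ('g'): window [7,8] length 2
  Position 9 ('g'): repeat (last at 8), move window start to 9
  Position 9 ('g'): window [9,9] length 1
Longest substring with no repeats: "edcf" with length 4

4


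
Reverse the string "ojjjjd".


Input: ojjjjd
Reading characters right to left:
  Position 5: 'd'
  Position 4: 'j'
  Position 3: 'j'
  Position 2: 'j'
  Position 1: 'j'
  Position 0: 'o'
Reversed: djjjjo

djjjjo


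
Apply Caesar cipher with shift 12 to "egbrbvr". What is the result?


Caesar cipher: shift "egbrbvr" by 12
  'e' (pos 4) + 12 = pos 16 = 'q'
  'g' (pos 6) + 12 = pos 18 = 's'
  'b' (pos 1) + 12 = pos 13 = 'n'
  'r' (pos 17) + 12 = pos 3 = 'd'
  'b' (pos 1) + 12 = pos 13 = 'n'
  'v' (pos 21) + 12 = pos 7 = 'h'
  'r' (pos 17) + 12 = pos 3 = 'd'
Result: qsndnhd

qsndnhd


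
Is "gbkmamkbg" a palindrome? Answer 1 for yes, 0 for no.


Input: gbkmamkbg
Reversed: gbkmamkbg
  Compare pos 0 ('g') with pos 8 ('g'): match
  Compare pos 1 ('b') with pos 7 ('b'): match
  Compare pos 2 ('k') with pos 6 ('k'): match
  Compare pos 3 ('m') with pos 5 ('m'): match
Result: palindrome

1


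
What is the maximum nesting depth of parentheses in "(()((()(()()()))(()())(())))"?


Input: "(()((()(()()()))(()())(())))"
Tracking depth:
  Position 0 '(': depth becomes 1
  Position 1 '(': depth becomes 2
  Position 2 ')': depth becomes 1
  Position 3 '(': depth becomes 2
  Position 4 '(': depth becomes 3
  Position 5 '(': depth becomes 4
  Position 6 ')': depth becomes 3
  Position 7 '(': depth becomes 4
  Position 8 '(': depth becomes 5
  Position 9 ')': depth becomes 4
  Position 10 '(': depth becomes 5
  Position 11 ')': depth becomes 4
  Position 12 '(': depth becomes 5
  Position 13 ')': depth becomes 4
  Position 14 ')': depth becomes 3
  Position 15 ')': depth becomes 2
  Position 16 '(': depth becomes 3
  Position 17 '(': depth becomes 4
  Position 18 ')': depth becomes 3
  Position 19 '(': depth becomes 4
  Position 20 ')': depth becomes 3
  Position 21 ')': depth becomes 2
  Position 22 '(': depth becomes 3
  Position 23 '(': depth becomes 4
  Position 24 ')': depth becomes 3
  Position 25 ')': depth becomes 2
  Position 26 ')': depth becomes 1
  Position 27 ')': depth becomes 0
Maximum depth reached: 5

5
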